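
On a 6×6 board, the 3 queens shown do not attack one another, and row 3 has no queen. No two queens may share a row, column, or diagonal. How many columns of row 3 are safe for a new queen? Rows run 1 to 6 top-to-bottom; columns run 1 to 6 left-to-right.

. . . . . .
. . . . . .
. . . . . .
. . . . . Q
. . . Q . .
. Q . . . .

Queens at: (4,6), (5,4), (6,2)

(4,6) attacks row 3 at column 6 and diagonals 5.
(5,4) attacks row 3 at column 4 and diagonals 2, 6.
(6,2) attacks row 3 at column 2 and diagonals 5.
Attacked columns: {2, 4, 5, 6}. Safe: {1, 3}.

2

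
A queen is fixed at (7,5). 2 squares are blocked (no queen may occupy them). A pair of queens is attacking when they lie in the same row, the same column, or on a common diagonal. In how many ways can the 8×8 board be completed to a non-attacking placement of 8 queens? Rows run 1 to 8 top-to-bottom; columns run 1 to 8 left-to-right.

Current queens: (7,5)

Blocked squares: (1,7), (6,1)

8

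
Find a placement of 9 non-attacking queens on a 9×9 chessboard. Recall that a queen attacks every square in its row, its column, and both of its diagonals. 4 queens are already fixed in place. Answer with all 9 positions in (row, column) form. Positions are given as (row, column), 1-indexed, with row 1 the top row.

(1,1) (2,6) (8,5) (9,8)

Row 3: attacked by (1,1)→{1,3}; (2,6)→{5,6,7}; (8,5)→{5}; (9,8)→{2,8}. Safe: 4, 9. Place at column 4.
Row 4: attacked by (1,1)→{1,4}; (2,6)→{4,6,8}; (3,4)→{3,4,5}; (8,5)→{1,5,9}; (9,8)→{3,8}. Safe: 2, 7. Place at column 2.
Row 5: attacked by (1,1)→{1,5}; (2,6)→{3,6,9}; (3,4)→{2,4,6}; (4,2)→{1,2,3}; (8,5)→{2,5,8}; (9,8)→{4,8}. Safe: 7. Place at column 7.
Row 6: attacked by (1,1)→{1,6}; (2,6)→{2,6}; (3,4)→{1,4,7}; (4,2)→{2,4}; (5,7)→{6,7,8}; (8,5)→{3,5,7}; (9,8)→{5,8}. Safe: 9. Place at column 9.
Row 7: attacked by (1,1)→{1,7}; (2,6)→{1,6}; (3,4)→{4,8}; (4,2)→{2,5}; (5,7)→{5,7,9}; (6,9)→{8,9}; (8,5)→{4,5,6}; (9,8)→{6,8}. Safe: 3. Place at column 3.
Columns [1, 6, 4, 2, 7, 9, 3, 5, 8], r−c [0, -4, -1, 2, -2, -3, 4, 3, 1], r+c [2, 8, 7, 6, 12, 15, 10, 13, 17] are all distinct, so no two queens attack.

(1,1) (2,6) (3,4) (4,2) (5,7) (6,9) (7,3) (8,5) (9,8)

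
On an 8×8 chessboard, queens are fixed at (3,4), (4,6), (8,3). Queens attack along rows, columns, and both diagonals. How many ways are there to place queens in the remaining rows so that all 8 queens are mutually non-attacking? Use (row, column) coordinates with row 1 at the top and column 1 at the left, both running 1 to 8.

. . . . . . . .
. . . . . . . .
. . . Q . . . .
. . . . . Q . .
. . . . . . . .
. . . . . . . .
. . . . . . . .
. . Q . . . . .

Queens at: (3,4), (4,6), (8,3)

2

Branch on row 1: col 1 → 1; col 5 → 1; col 7 → 0; col 8 → 0.
Sum: 1 + 1 + 0 + 0 = 2.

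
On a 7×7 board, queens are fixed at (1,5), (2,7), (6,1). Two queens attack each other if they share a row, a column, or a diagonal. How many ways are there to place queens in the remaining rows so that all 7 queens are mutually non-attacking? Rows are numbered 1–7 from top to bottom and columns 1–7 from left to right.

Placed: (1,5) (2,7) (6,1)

Branch on row 3: col 2 → 2.
Sum: 2 = 2.

2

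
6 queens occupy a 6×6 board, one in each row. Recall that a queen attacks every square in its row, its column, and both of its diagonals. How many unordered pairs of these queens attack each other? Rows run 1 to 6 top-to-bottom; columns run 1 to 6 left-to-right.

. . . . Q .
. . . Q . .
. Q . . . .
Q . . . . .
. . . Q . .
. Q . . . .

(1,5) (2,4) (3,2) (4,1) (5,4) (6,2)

5

Same column: (2,4)–(5,4) (column 4); (3,2)–(6,2) (column 2).
Same diagonal: (1,5)–(2,4) (|1−2| = |5−4| = 1); (3,2)–(4,1) (|3−4| = |2−1| = 1); (3,2)–(5,4) (|3−5| = |2−4| = 2).
Total attacking pairs: 5.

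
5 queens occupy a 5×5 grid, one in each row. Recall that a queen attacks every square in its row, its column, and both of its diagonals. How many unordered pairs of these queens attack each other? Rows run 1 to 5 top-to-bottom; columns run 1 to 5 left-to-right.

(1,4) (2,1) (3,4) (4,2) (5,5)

Same column: (1,4)–(3,4) (column 4).
Total attacking pairs: 1.

1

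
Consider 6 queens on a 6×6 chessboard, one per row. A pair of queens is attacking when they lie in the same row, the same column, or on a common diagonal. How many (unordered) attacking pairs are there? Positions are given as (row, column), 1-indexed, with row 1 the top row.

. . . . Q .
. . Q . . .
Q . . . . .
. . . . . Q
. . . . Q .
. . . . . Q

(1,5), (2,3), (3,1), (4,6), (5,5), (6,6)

Same column: (1,5)–(5,5) (column 5); (4,6)–(6,6) (column 6).
Same diagonal: (4,6)–(5,5) (|4−5| = |6−5| = 1); (5,5)–(6,6) (|5−6| = |5−6| = 1).
Total attacking pairs: 4.

4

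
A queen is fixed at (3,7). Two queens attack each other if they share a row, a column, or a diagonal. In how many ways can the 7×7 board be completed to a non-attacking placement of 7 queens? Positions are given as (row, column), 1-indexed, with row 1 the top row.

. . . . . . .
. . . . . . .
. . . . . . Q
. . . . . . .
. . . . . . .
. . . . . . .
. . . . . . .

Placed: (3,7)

Branch on row 1: col 1 → 1; col 2 → 1; col 3 → 1; col 4 → 1; col 6 → 2.
Sum: 1 + 1 + 1 + 1 + 2 = 6.

6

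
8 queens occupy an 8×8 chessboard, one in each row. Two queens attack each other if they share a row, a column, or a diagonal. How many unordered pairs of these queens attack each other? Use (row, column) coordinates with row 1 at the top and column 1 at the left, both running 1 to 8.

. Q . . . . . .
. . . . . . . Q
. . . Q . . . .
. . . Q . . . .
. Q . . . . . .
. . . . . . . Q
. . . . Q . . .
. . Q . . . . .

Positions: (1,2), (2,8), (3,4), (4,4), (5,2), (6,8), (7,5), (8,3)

5

Same column: (1,2)–(5,2) (column 2); (2,8)–(6,8) (column 8); (3,4)–(4,4) (column 4).
Same diagonal: (1,2)–(3,4) (|1−3| = |2−4| = 2); (3,4)–(5,2) (|3−5| = |4−2| = 2).
Total attacking pairs: 5.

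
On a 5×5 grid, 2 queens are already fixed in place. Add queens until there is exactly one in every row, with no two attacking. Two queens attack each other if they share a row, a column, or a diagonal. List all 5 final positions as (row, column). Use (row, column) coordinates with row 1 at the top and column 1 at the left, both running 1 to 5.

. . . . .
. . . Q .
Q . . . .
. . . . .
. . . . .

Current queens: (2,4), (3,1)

Row 1: attacked by (2,4)→{3,4,5}; (3,1)→{1,3}. Safe: 2. Place at column 2.
Row 4: attacked by (1,2)→{2,5}; (2,4)→{2,4}; (3,1)→{1,2}. Safe: 3. Place at column 3.
Row 5: attacked by (1,2)→{2}; (2,4)→{1,4}; (3,1)→{1,3}; (4,3)→{2,3,4}. Safe: 5. Place at column 5.
Columns [2, 4, 1, 3, 5], r−c [-1, -2, 2, 1, 0], r+c [3, 6, 4, 7, 10] are all distinct, so no two queens attack.

(1,2) (2,4) (3,1) (4,3) (5,5)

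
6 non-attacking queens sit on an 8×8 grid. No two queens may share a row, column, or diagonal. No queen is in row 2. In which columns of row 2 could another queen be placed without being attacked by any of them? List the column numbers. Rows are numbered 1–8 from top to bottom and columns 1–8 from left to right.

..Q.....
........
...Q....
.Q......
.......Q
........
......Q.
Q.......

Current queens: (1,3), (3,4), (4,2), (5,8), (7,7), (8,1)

columns 6

(1,3) attacks row 2 at column 3 and diagonals 2, 4.
(3,4) attacks row 2 at column 4 and diagonals 3, 5.
(4,2) attacks row 2 at column 2 and diagonals 4.
(5,8) attacks row 2 at column 8 and diagonals 5.
(7,7) attacks row 2 at column 7 and diagonals 2.
(8,1) attacks row 2 at column 1 and diagonals 7.
Attacked columns: {1, 2, 3, 4, 5, 7, 8}. Safe: {6}.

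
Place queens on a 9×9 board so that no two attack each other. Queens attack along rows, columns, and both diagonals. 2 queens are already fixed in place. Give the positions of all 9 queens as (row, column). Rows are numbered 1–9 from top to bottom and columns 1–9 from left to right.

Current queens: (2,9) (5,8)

Row 1: attacked by (2,9)→{8,9}; (5,8)→{4,8}. Safe: 1, 2, 3, 5, 6, 7. Place at column 6.
Row 3: attacked by (1,6)→{4,6,8}; (2,9)→{8,9}; (5,8)→{6,8}. Safe: 1, 2, 3, 5, 7. Place at column 3.
Row 4: attacked by (1,6)→{3,6,9}; (2,9)→{7,9}; (3,3)→{2,3,4}; (5,8)→{7,8,9}. Safe: 1, 5. Place at column 1.
Row 6: attacked by (1,6)→{1,6}; (2,9)→{5,9}; (3,3)→{3,6}; (4,1)→{1,3}; (5,8)→{7,8,9}. Safe: 2, 4. Place at column 4.
Row 7: attacked by (1,6)→{6}; (2,9)→{4,9}; (3,3)→{3,7}; (4,1)→{1,4}; (5,8)→{6,8}; (6,4)→{3,4,5}. Safe: 2. Place at column 2.
Row 8: attacked by (1,6)→{6}; (2,9)→{3,9}; (3,3)→{3,8}; (4,1)→{1,5}; (5,8)→{5,8}; (6,4)→{2,4,6}; (7,2)→{1,2,3}. Safe: 7. Place at column 7.
Row 9: attacked by (1,6)→{6}; (2,9)→{2,9}; (3,3)→{3,9}; (4,1)→{1,6}; (5,8)→{4,8}; (6,4)→{1,4,7}; (7,2)→{2,4}; (8,7)→{6,7,8}. Safe: 5. Place at column 5.
Columns [6, 9, 3, 1, 8, 4, 2, 7, 5], r−c [-5, -7, 0, 3, -3, 2, 5, 1, 4], r+c [7, 11, 6, 5, 13, 10, 9, 15, 14] are all distinct, so no two queens attack.

(1,6) (2,9) (3,3) (4,1) (5,8) (6,4) (7,2) (8,7) (9,5)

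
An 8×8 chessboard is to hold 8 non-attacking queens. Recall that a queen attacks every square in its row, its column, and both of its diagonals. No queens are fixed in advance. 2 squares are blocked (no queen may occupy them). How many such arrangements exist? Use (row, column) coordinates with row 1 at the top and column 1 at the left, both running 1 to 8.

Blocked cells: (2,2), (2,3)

62

Branch on row 1: col 1 → 4; col 2 → 8; col 3 → 16; col 4 → 12; col 5 → 11; col 6 → 6; col 7 → 4; col 8 → 1.
Sum: 4 + 8 + 16 + 12 + 11 + 6 + 4 + 1 = 62.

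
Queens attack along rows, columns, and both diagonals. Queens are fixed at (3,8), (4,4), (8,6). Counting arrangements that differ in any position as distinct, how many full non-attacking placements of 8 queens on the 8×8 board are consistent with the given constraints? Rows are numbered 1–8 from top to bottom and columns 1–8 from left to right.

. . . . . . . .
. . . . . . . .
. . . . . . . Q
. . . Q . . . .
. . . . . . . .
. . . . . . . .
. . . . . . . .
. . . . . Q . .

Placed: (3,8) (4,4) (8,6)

2

Branch on row 1: col 2 → 0; col 3 → 1; col 5 → 1.
Sum: 0 + 1 + 1 = 2.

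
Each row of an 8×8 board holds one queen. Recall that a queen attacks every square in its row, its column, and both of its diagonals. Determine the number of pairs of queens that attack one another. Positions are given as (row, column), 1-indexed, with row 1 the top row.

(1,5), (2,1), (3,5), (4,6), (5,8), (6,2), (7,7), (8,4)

Same column: (1,5)–(3,5) (column 5).
Same diagonal: (3,5)–(4,6) (|3−4| = |5−6| = 1); (3,5)–(6,2) (|3−6| = |5−2| = 3); (6,2)–(8,4) (|6−8| = |2−4| = 2).
Total attacking pairs: 4.

4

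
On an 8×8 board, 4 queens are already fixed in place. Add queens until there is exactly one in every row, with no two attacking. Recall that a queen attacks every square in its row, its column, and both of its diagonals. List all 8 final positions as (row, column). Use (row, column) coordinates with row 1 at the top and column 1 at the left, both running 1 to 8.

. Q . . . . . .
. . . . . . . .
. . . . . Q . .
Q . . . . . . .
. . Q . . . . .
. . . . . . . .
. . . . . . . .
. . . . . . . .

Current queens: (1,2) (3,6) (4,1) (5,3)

(1,2) (2,8) (3,6) (4,1) (5,3) (6,5) (7,7) (8,4)

Row 2: attacked by (1,2)→{1,2,3}; (3,6)→{5,6,7}; (4,1)→{1,3}; (5,3)→{3,6}. Safe: 4, 8. Place at column 8.
Row 6: attacked by (1,2)→{2,7}; (2,8)→{4,8}; (3,6)→{3,6}; (4,1)→{1,3}; (5,3)→{2,3,4}. Safe: 5. Place at column 5.
Row 7: attacked by (1,2)→{2,8}; (2,8)→{3,8}; (3,6)→{2,6}; (4,1)→{1,4}; (5,3)→{1,3,5}; (6,5)→{4,5,6}. Safe: 7. Place at column 7.
Row 8: attacked by (1,2)→{2}; (2,8)→{2,8}; (3,6)→{1,6}; (4,1)→{1,5}; (5,3)→{3,6}; (6,5)→{3,5,7}; (7,7)→{6,7,8}. Safe: 4. Place at column 4.
Columns [2, 8, 6, 1, 3, 5, 7, 4], r−c [-1, -6, -3, 3, 2, 1, 0, 4], r+c [3, 10, 9, 5, 8, 11, 14, 12] are all distinct, so no two queens attack.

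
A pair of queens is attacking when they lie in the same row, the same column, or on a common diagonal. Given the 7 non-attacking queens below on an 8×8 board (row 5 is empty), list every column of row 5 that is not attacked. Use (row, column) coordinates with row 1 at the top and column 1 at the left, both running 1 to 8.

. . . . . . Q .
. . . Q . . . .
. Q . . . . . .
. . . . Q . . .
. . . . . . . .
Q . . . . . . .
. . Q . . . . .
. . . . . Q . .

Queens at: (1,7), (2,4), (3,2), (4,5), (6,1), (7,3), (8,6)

(1,7) attacks row 5 at column 7 and diagonals 3.
(2,4) attacks row 5 at column 4 and diagonals 1, 7.
(3,2) attacks row 5 at column 2 and diagonals 4.
(4,5) attacks row 5 at column 5 and diagonals 4, 6.
(6,1) attacks row 5 at column 1 and diagonals 2.
(7,3) attacks row 5 at column 3 and diagonals 1, 5.
(8,6) attacks row 5 at column 6 and diagonals 3.
Attacked columns: {1, 2, 3, 4, 5, 6, 7}. Safe: {8}.

columns 8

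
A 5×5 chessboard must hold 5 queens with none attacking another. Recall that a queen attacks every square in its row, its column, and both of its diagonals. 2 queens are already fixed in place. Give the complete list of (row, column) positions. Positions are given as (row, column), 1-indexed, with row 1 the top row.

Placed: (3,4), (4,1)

Row 1: attacked by (3,4)→{2,4}; (4,1)→{1,4}. Safe: 3, 5. Place at column 5.
Row 2: attacked by (1,5)→{4,5}; (3,4)→{3,4,5}; (4,1)→{1,3}. Safe: 2. Place at column 2.
Row 5: attacked by (1,5)→{1,5}; (2,2)→{2,5}; (3,4)→{2,4}; (4,1)→{1,2}. Safe: 3. Place at column 3.
Columns [5, 2, 4, 1, 3], r−c [-4, 0, -1, 3, 2], r+c [6, 4, 7, 5, 8] are all distinct, so no two queens attack.

(1,5) (2,2) (3,4) (4,1) (5,3)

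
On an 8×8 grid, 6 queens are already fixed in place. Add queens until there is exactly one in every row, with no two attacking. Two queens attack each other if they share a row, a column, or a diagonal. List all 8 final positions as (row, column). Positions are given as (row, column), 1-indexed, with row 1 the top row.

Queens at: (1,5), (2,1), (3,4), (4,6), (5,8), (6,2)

Row 7: attacked by (1,5)→{5}; (2,1)→{1,6}; (3,4)→{4,8}; (4,6)→{3,6}; (5,8)→{6,8}; (6,2)→{1,2,3}. Safe: 7. Place at column 7.
Row 8: attacked by (1,5)→{5}; (2,1)→{1,7}; (3,4)→{4}; (4,6)→{2,6}; (5,8)→{5,8}; (6,2)→{2,4}; (7,7)→{6,7,8}. Safe: 3. Place at column 3.
Columns [5, 1, 4, 6, 8, 2, 7, 3], r−c [-4, 1, -1, -2, -3, 4, 0, 5], r+c [6, 3, 7, 10, 13, 8, 14, 11] are all distinct, so no two queens attack.

(1,5) (2,1) (3,4) (4,6) (5,8) (6,2) (7,7) (8,3)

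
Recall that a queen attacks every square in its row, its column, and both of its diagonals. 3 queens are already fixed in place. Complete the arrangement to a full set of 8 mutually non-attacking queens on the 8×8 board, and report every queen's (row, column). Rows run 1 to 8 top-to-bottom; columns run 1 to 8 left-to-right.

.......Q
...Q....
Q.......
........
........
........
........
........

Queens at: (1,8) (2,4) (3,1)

(1,8) (2,4) (3,1) (4,3) (5,6) (6,2) (7,7) (8,5)

Row 4: attacked by (1,8)→{5,8}; (2,4)→{2,4,6}; (3,1)→{1,2}. Safe: 3, 7. Place at column 3.
Row 5: attacked by (1,8)→{4,8}; (2,4)→{1,4,7}; (3,1)→{1,3}; (4,3)→{2,3,4}. Safe: 5, 6. Place at column 6.
Row 6: attacked by (1,8)→{3,8}; (2,4)→{4,8}; (3,1)→{1,4}; (4,3)→{1,3,5}; (5,6)→{5,6,7}. Safe: 2. Place at column 2.
Row 7: attacked by (1,8)→{2,8}; (2,4)→{4}; (3,1)→{1,5}; (4,3)→{3,6}; (5,6)→{4,6,8}; (6,2)→{1,2,3}. Safe: 7. Place at column 7.
Row 8: attacked by (1,8)→{1,8}; (2,4)→{4}; (3,1)→{1,6}; (4,3)→{3,7}; (5,6)→{3,6}; (6,2)→{2,4}; (7,7)→{6,7,8}. Safe: 5. Place at column 5.
Columns [8, 4, 1, 3, 6, 2, 7, 5], r−c [-7, -2, 2, 1, -1, 4, 0, 3], r+c [9, 6, 4, 7, 11, 8, 14, 13] are all distinct, so no two queens attack.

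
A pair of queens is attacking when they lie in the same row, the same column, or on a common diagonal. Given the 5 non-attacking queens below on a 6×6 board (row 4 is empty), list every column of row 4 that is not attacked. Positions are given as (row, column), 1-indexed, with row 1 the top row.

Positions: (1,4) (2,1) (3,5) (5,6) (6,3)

columns 2

(1,4) attacks row 4 at column 4 and diagonals 1.
(2,1) attacks row 4 at column 1 and diagonals 3.
(3,5) attacks row 4 at column 5 and diagonals 4, 6.
(5,6) attacks row 4 at column 6 and diagonals 5.
(6,3) attacks row 4 at column 3 and diagonals 1, 5.
Attacked columns: {1, 3, 4, 5, 6}. Safe: {2}.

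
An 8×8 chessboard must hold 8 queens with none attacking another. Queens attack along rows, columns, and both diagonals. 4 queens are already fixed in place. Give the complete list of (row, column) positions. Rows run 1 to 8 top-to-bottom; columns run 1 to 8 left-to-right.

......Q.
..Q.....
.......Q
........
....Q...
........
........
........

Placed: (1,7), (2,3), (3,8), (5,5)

(1,7) (2,3) (3,8) (4,2) (5,5) (6,1) (7,6) (8,4)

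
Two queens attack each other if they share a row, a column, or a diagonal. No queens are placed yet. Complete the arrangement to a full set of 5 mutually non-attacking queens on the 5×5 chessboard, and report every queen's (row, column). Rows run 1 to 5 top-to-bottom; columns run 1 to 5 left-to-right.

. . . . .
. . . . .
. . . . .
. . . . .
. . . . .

Row 1: Safe: 1, 2, 3, 4, 5. Place at column 3.
Row 2: attacked by (1,3)→{2,3,4}. Safe: 1, 5. Place at column 1.
Row 3: attacked by (1,3)→{1,3,5}; (2,1)→{1,2}. Safe: 4. Place at column 4.
Row 4: attacked by (1,3)→{3}; (2,1)→{1,3}; (3,4)→{3,4,5}. Safe: 2. Place at column 2.
Row 5: attacked by (1,3)→{3}; (2,1)→{1,4}; (3,4)→{2,4}; (4,2)→{1,2,3}. Safe: 5. Place at column 5.
Columns [3, 1, 4, 2, 5], r−c [-2, 1, -1, 2, 0], r+c [4, 3, 7, 6, 10] are all distinct, so no two queens attack.

(1,3) (2,1) (3,4) (4,2) (5,5)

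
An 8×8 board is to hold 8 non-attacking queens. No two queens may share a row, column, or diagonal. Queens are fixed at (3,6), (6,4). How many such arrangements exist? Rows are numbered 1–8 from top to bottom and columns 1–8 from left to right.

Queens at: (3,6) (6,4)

2

Branch on row 1: col 1 → 0; col 2 → 0; col 3 → 0; col 5 → 1; col 7 → 1.
Sum: 0 + 0 + 0 + 1 + 1 = 2.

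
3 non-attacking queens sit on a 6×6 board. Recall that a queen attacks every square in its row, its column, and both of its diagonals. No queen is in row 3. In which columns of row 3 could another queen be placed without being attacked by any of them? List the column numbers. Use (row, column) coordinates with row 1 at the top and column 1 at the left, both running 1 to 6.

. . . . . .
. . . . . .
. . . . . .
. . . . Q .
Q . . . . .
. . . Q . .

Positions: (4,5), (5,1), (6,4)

columns 2

(4,5) attacks row 3 at column 5 and diagonals 4, 6.
(5,1) attacks row 3 at column 1 and diagonals 3.
(6,4) attacks row 3 at column 4 and diagonals 1.
Attacked columns: {1, 3, 4, 5, 6}. Safe: {2}.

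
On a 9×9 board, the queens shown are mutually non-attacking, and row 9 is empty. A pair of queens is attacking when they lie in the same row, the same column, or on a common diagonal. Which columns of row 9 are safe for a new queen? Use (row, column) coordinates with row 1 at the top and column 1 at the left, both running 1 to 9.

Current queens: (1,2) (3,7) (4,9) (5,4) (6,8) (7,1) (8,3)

columns 6

(1,2) attacks row 9 at column 2.
(3,7) attacks row 9 at column 7 and diagonals 1.
(4,9) attacks row 9 at column 9 and diagonals 4.
(5,4) attacks row 9 at column 4 and diagonals 8.
(6,8) attacks row 9 at column 8 and diagonals 5.
(7,1) attacks row 9 at column 1 and diagonals 3.
(8,3) attacks row 9 at column 3 and diagonals 2, 4.
Attacked columns: {1, 2, 3, 4, 5, 7, 8, 9}. Safe: {6}.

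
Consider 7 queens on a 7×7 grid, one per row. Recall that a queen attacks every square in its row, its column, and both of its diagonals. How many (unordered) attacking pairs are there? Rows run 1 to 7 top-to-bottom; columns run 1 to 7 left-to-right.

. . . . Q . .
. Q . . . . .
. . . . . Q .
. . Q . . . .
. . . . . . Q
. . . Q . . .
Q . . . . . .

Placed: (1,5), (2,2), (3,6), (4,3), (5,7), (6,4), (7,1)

0

All columns are distinct and no two queens satisfy |Δrow| = |Δcol|, so no pair attacks.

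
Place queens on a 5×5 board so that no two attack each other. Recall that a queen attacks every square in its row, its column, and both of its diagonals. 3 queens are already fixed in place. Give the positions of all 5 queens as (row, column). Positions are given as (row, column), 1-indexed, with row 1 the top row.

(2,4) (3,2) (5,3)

Row 1: attacked by (2,4)→{3,4,5}; (3,2)→{2,4}; (5,3)→{3}. Safe: 1. Place at column 1.
Row 4: attacked by (1,1)→{1,4}; (2,4)→{2,4}; (3,2)→{1,2,3}; (5,3)→{2,3,4}. Safe: 5. Place at column 5.
Columns [1, 4, 2, 5, 3], r−c [0, -2, 1, -1, 2], r+c [2, 6, 5, 9, 8] are all distinct, so no two queens attack.

(1,1) (2,4) (3,2) (4,5) (5,3)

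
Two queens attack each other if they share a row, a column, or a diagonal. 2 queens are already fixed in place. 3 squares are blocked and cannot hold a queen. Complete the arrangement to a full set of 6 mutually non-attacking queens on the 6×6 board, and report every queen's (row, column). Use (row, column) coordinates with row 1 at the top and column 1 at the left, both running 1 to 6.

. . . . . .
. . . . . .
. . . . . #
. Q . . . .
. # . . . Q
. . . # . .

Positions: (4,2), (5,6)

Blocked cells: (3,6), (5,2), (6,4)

(1,4) (2,1) (3,5) (4,2) (5,6) (6,3)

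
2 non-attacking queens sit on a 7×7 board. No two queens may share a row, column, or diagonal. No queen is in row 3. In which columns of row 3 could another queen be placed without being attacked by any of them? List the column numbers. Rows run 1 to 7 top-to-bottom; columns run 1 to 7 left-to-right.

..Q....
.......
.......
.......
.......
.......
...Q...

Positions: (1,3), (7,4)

columns 2, 6, 7

(1,3) attacks row 3 at column 3 and diagonals 1, 5.
(7,4) attacks row 3 at column 4.
Attacked columns: {1, 3, 4, 5}. Safe: {2, 6, 7}.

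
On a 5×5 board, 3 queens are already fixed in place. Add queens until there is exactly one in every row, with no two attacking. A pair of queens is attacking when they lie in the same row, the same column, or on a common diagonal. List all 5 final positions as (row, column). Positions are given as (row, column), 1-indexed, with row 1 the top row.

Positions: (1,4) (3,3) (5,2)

(1,4) (2,1) (3,3) (4,5) (5,2)

Row 2: attacked by (1,4)→{3,4,5}; (3,3)→{2,3,4}; (5,2)→{2,5}. Safe: 1. Place at column 1.
Row 4: attacked by (1,4)→{1,4}; (2,1)→{1,3}; (3,3)→{2,3,4}; (5,2)→{1,2,3}. Safe: 5. Place at column 5.
Columns [4, 1, 3, 5, 2], r−c [-3, 1, 0, -1, 3], r+c [5, 3, 6, 9, 7] are all distinct, so no two queens attack.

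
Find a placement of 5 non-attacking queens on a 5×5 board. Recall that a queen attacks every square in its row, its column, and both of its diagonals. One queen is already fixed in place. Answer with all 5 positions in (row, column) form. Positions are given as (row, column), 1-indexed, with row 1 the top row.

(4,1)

(1,5) (2,2) (3,4) (4,1) (5,3)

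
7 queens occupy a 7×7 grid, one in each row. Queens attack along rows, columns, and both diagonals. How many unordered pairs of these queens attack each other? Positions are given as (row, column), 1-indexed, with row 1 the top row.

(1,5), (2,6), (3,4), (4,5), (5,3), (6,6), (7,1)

7

Same column: (1,5)–(4,5) (column 5); (2,6)–(6,6) (column 6).
Same diagonal: (1,5)–(2,6) (|1−2| = |5−6| = 1); (2,6)–(5,3) (|2−5| = |6−3| = 3); (2,6)–(7,1) (|2−7| = |6−1| = 5); (3,4)–(4,5) (|3−4| = |4−5| = 1); (5,3)–(7,1) (|5−7| = |3−1| = 2).
Total attacking pairs: 7.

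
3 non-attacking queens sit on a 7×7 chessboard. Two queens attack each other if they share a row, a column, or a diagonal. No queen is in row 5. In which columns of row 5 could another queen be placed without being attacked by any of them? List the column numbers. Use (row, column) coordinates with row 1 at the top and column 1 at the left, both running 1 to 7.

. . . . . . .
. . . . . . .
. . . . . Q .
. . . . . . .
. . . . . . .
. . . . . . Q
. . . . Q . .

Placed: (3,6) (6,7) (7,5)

(3,6) attacks row 5 at column 6 and diagonals 4.
(6,7) attacks row 5 at column 7 and diagonals 6.
(7,5) attacks row 5 at column 5 and diagonals 3, 7.
Attacked columns: {3, 4, 5, 6, 7}. Safe: {1, 2}.

columns 1, 2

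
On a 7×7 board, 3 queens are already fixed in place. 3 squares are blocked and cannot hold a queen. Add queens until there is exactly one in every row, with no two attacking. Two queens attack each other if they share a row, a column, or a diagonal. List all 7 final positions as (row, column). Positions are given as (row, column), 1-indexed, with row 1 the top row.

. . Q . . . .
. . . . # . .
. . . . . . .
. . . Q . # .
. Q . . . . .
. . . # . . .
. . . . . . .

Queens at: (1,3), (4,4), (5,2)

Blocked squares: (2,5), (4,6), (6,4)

Row 2: attacked by (1,3)→{2,3,4}; (4,4)→{2,4,6}; (5,2)→{2,5}. Blocked: 5. Safe: 1, 7. Place at column 1.
Row 3: attacked by (1,3)→{1,3,5}; (2,1)→{1,2}; (4,4)→{3,4,5}; (5,2)→{2,4}. Safe: 6, 7. Place at column 6.
Row 6: attacked by (1,3)→{3}; (2,1)→{1,5}; (3,6)→{3,6}; (4,4)→{2,4,6}; (5,2)→{1,2,3}. Blocked: 4. Safe: 7. Place at column 7.
Row 7: attacked by (1,3)→{3}; (2,1)→{1,6}; (3,6)→{2,6}; (4,4)→{1,4,7}; (5,2)→{2,4}; (6,7)→{6,7}. Safe: 5. Place at column 5.
Columns [3, 1, 6, 4, 2, 7, 5], r−c [-2, 1, -3, 0, 3, -1, 2], r+c [4, 3, 9, 8, 7, 13, 12] are all distinct, so no two queens attack.

(1,3) (2,1) (3,6) (4,4) (5,2) (6,7) (7,5)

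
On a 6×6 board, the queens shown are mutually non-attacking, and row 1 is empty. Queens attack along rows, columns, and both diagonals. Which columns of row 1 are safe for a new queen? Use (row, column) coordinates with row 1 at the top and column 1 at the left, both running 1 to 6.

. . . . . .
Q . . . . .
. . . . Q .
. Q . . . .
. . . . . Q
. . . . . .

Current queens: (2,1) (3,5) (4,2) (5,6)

columns 4

(2,1) attacks row 1 at column 1 and diagonals 2.
(3,5) attacks row 1 at column 5 and diagonals 3.
(4,2) attacks row 1 at column 2 and diagonals 5.
(5,6) attacks row 1 at column 6 and diagonals 2.
Attacked columns: {1, 2, 3, 5, 6}. Safe: {4}.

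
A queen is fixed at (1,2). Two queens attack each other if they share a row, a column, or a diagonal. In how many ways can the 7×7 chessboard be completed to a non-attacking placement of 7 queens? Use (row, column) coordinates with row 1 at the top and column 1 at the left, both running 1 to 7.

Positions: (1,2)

Branch on row 2: col 4 → 2; col 5 → 3; col 6 → 1; col 7 → 1.
Sum: 2 + 3 + 1 + 1 = 7.

7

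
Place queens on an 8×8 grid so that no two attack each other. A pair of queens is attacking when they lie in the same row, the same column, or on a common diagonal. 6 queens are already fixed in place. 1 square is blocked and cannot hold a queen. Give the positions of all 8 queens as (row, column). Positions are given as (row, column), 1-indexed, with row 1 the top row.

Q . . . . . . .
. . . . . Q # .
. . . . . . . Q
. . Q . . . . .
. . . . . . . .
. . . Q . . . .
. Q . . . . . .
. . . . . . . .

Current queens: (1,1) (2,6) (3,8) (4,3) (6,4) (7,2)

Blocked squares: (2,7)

(1,1) (2,6) (3,8) (4,3) (5,7) (6,4) (7,2) (8,5)

Row 5: attacked by (1,1)→{1,5}; (2,6)→{3,6}; (3,8)→{6,8}; (4,3)→{2,3,4}; (6,4)→{3,4,5}; (7,2)→{2,4}. Safe: 7. Place at column 7.
Row 8: attacked by (1,1)→{1,8}; (2,6)→{6}; (3,8)→{3,8}; (4,3)→{3,7}; (5,7)→{4,7}; (6,4)→{2,4,6}; (7,2)→{1,2,3}. Safe: 5. Place at column 5.
Columns [1, 6, 8, 3, 7, 4, 2, 5], r−c [0, -4, -5, 1, -2, 2, 5, 3], r+c [2, 8, 11, 7, 12, 10, 9, 13] are all distinct, so no two queens attack.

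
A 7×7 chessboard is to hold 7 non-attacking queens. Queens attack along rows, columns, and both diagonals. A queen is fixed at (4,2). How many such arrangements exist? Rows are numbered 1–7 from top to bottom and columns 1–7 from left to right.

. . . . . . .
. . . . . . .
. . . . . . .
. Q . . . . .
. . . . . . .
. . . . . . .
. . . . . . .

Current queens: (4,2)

6

Branch on row 1: col 1 → 1; col 3 → 2; col 4 → 2; col 6 → 0; col 7 → 1.
Sum: 1 + 2 + 2 + 0 + 1 = 6.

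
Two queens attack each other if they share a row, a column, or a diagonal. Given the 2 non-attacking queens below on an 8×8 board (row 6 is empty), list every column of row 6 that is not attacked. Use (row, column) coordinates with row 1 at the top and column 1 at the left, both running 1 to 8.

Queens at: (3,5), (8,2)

columns 1, 3, 6, 7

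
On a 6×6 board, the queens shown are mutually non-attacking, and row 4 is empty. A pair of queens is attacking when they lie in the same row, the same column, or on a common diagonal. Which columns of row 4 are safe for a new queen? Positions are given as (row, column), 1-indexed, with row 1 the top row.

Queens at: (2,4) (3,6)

columns 1, 3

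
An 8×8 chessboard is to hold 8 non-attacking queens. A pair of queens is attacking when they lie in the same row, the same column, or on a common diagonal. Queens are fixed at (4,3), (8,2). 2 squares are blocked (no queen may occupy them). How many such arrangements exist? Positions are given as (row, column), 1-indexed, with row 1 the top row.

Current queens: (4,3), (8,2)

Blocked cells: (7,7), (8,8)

3

Branch on row 1: col 1 → 0; col 4 → 2; col 5 → 1; col 7 → 0; col 8 → 0.
Sum: 0 + 2 + 1 + 0 + 0 = 3.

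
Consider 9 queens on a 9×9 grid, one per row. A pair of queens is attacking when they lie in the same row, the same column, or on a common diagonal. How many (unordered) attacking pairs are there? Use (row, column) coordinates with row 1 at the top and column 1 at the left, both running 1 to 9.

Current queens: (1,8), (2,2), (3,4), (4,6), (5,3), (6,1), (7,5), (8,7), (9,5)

3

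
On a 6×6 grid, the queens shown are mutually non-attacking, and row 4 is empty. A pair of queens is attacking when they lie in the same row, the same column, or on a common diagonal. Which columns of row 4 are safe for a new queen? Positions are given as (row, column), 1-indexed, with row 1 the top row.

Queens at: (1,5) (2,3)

(1,5) attacks row 4 at column 5 and diagonals 2.
(2,3) attacks row 4 at column 3 and diagonals 1, 5.
Attacked columns: {1, 2, 3, 5}. Safe: {4, 6}.

columns 4, 6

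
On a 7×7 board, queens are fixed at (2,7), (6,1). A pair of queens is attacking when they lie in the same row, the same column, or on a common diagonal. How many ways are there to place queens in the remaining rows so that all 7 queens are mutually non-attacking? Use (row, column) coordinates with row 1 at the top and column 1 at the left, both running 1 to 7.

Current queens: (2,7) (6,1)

4

Branch on row 1: col 2 → 0; col 3 → 1; col 4 → 1; col 5 → 2.
Sum: 0 + 1 + 1 + 2 = 4.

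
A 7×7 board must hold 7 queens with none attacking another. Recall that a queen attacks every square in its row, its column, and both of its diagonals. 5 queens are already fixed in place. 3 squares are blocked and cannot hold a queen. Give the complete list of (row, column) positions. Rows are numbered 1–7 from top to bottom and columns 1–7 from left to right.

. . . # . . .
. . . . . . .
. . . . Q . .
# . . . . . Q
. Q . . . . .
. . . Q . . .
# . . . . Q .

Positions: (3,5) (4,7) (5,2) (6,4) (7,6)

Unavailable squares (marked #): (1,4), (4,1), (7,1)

Row 1: attacked by (3,5)→{3,5,7}; (4,7)→{4,7}; (5,2)→{2,6}; (6,4)→{4}; (7,6)→{6}. Blocked: 4. Safe: 1. Place at column 1.
Row 2: attacked by (1,1)→{1,2}; (3,5)→{4,5,6}; (4,7)→{5,7}; (5,2)→{2,5}; (6,4)→{4}; (7,6)→{1,6}. Safe: 3. Place at column 3.
Columns [1, 3, 5, 7, 2, 4, 6], r−c [0, -1, -2, -3, 3, 2, 1], r+c [2, 5, 8, 11, 7, 10, 13] are all distinct, so no two queens attack.

(1,1) (2,3) (3,5) (4,7) (5,2) (6,4) (7,6)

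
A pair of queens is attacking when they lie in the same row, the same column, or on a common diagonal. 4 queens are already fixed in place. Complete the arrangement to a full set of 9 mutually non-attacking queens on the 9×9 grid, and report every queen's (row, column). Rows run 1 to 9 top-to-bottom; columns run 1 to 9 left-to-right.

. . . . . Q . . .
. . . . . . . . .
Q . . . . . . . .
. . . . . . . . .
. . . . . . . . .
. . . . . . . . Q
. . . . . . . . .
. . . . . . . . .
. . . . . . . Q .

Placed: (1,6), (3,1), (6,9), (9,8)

Row 2: attacked by (1,6)→{5,6,7}; (3,1)→{1,2}; (6,9)→{5,9}; (9,8)→{1,8}. Safe: 3, 4. Place at column 3.
Row 4: attacked by (1,6)→{3,6,9}; (2,3)→{1,3,5}; (3,1)→{1,2}; (6,9)→{7,9}; (9,8)→{3,8}. Safe: 4. Place at column 4.
Row 5: attacked by (1,6)→{2,6}; (2,3)→{3,6}; (3,1)→{1,3}; (4,4)→{3,4,5}; (6,9)→{8,9}; (9,8)→{4,8}. Safe: 7. Place at column 7.
Row 7: attacked by (1,6)→{6}; (2,3)→{3,8}; (3,1)→{1,5}; (4,4)→{1,4,7}; (5,7)→{5,7,9}; (6,9)→{8,9}; (9,8)→{6,8}. Safe: 2. Place at column 2.
Row 8: attacked by (1,6)→{6}; (2,3)→{3,9}; (3,1)→{1,6}; (4,4)→{4,8}; (5,7)→{4,7}; (6,9)→{7,9}; (7,2)→{1,2,3}; (9,8)→{7,8,9}. Safe: 5. Place at column 5.
Columns [6, 3, 1, 4, 7, 9, 2, 5, 8], r−c [-5, -1, 2, 0, -2, -3, 5, 3, 1], r+c [7, 5, 4, 8, 12, 15, 9, 13, 17] are all distinct, so no two queens attack.

(1,6) (2,3) (3,1) (4,4) (5,7) (6,9) (7,2) (8,5) (9,8)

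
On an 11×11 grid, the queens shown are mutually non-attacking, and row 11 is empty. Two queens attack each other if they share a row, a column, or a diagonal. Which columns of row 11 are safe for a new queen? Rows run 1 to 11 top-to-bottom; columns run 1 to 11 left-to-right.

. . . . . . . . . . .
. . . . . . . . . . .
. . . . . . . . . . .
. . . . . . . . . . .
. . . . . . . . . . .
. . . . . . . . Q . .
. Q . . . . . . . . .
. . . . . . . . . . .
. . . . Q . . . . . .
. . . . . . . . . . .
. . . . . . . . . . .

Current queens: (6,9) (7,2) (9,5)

(6,9) attacks row 11 at column 9 and diagonals 4.
(7,2) attacks row 11 at column 2 and diagonals 6.
(9,5) attacks row 11 at column 5 and diagonals 3, 7.
Attacked columns: {2, 3, 4, 5, 6, 7, 9}. Safe: {1, 8, 10, 11}.

columns 1, 8, 10, 11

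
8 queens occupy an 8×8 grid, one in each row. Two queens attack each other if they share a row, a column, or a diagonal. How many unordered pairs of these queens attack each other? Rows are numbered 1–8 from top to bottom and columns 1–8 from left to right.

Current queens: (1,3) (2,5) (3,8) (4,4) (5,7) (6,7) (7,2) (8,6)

2

Same column: (5,7)–(6,7) (column 7).
Same diagonal: (1,3)–(5,7) (|1−5| = |3−7| = 4).
Total attacking pairs: 2.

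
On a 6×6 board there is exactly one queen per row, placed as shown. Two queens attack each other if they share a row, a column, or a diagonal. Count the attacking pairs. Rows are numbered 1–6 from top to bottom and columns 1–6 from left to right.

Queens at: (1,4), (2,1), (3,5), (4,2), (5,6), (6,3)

0

All columns are distinct and no two queens satisfy |Δrow| = |Δcol|, so no pair attacks.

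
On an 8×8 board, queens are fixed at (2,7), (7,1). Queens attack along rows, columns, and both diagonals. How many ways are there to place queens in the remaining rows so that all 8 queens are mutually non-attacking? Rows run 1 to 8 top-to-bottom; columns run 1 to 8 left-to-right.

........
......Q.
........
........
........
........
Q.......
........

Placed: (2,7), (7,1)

Branch on row 1: col 2 → 1; col 3 → 1; col 4 → 1; col 5 → 0.
Sum: 1 + 1 + 1 + 0 = 3.

3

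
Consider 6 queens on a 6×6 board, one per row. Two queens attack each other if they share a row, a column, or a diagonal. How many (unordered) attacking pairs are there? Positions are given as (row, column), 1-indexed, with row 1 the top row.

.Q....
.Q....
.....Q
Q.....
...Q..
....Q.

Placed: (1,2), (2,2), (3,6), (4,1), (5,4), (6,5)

3

Same column: (1,2)–(2,2) (column 2).
Same diagonal: (3,6)–(5,4) (|3−5| = |6−4| = 2); (5,4)–(6,5) (|5−6| = |4−5| = 1).
Total attacking pairs: 3.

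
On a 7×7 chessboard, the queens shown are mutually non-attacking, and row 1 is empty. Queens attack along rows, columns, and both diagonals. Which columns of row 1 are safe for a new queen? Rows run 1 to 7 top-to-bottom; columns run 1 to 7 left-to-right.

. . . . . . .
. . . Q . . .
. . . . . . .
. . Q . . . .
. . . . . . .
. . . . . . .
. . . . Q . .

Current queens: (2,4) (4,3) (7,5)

(2,4) attacks row 1 at column 4 and diagonals 3, 5.
(4,3) attacks row 1 at column 3 and diagonals 6.
(7,5) attacks row 1 at column 5.
Attacked columns: {3, 4, 5, 6}. Safe: {1, 2, 7}.

columns 1, 2, 7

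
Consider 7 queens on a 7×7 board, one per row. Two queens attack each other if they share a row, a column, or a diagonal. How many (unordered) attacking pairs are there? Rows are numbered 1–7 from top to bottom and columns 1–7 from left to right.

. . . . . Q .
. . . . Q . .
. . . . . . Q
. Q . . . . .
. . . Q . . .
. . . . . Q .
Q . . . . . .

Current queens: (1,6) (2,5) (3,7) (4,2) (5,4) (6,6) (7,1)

Same column: (1,6)–(6,6) (column 6).
Same diagonal: (1,6)–(2,5) (|1−2| = |6−5| = 1).
Total attacking pairs: 2.

2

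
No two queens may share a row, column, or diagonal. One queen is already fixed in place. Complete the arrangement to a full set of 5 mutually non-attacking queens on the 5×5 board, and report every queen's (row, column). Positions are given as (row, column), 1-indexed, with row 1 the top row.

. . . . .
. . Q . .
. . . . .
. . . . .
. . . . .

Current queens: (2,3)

Row 1: attacked by (2,3)→{2,3,4}. Safe: 1, 5. Place at column 1.
Row 3: attacked by (1,1)→{1,3}; (2,3)→{2,3,4}. Safe: 5. Place at column 5.
Row 4: attacked by (1,1)→{1,4}; (2,3)→{1,3,5}; (3,5)→{4,5}. Safe: 2. Place at column 2.
Row 5: attacked by (1,1)→{1,5}; (2,3)→{3}; (3,5)→{3,5}; (4,2)→{1,2,3}. Safe: 4. Place at column 4.
Columns [1, 3, 5, 2, 4], r−c [0, -1, -2, 2, 1], r+c [2, 5, 8, 6, 9] are all distinct, so no two queens attack.

(1,1) (2,3) (3,5) (4,2) (5,4)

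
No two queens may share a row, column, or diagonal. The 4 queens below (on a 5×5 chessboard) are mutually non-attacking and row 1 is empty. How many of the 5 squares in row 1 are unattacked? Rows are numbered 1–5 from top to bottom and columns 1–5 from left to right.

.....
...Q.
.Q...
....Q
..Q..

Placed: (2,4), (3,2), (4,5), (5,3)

1

(2,4) attacks row 1 at column 4 and diagonals 3, 5.
(3,2) attacks row 1 at column 2 and diagonals 4.
(4,5) attacks row 1 at column 5 and diagonals 2.
(5,3) attacks row 1 at column 3.
Attacked columns: {2, 3, 4, 5}. Safe: {1}.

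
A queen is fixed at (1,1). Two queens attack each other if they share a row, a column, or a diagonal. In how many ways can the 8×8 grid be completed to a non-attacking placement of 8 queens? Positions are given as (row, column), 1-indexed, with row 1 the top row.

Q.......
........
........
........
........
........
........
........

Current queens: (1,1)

Branch on row 2: col 3 → 0; col 4 → 0; col 5 → 1; col 6 → 1; col 7 → 2; col 8 → 0.
Sum: 0 + 0 + 1 + 1 + 2 + 0 = 4.

4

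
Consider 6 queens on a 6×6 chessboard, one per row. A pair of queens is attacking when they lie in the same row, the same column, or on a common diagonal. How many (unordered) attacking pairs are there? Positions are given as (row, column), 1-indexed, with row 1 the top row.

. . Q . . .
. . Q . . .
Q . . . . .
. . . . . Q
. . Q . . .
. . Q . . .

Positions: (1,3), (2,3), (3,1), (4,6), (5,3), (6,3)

9

Same column: (1,3)–(2,3) (column 3); (1,3)–(5,3) (column 3); (1,3)–(6,3) (column 3); (2,3)–(5,3) (column 3); (2,3)–(6,3) (column 3); (5,3)–(6,3) (column 3).
Same diagonal: (1,3)–(3,1) (|1−3| = |3−1| = 2); (1,3)–(4,6) (|1−4| = |3−6| = 3); (3,1)–(5,3) (|3−5| = |1−3| = 2).
Total attacking pairs: 9.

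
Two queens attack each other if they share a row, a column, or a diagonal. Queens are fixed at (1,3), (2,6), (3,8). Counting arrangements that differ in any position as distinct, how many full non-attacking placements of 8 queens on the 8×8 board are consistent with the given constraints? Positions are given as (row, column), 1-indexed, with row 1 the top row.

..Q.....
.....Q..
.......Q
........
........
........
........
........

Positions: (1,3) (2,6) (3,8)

Branch on row 4: col 1 → 2; col 2 → 1; col 5 → 0.
Sum: 2 + 1 + 0 = 3.

3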